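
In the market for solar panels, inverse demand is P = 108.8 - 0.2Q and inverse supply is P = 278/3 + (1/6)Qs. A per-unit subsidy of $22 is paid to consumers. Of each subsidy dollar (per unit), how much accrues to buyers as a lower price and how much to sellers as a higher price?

Pre-subsidy: 108.8 - 0.2Q = 278/3 + (1/6)Q gives Q* = 44 and P* = 100.
With the rebate, buyers effectively pay Pb = Ps − 22, where Ps is the price sellers receive.
On the curves, Pb = 108.8 - 0.2Q and Ps = 278/3 + (1/6)Q; the wedge Ps − Pb = 22 gives 278/3 + (1/6)Q − (108.8 - 0.2Q) = 22, so Q' = 104.
Then Pb = 108.8 − 0.2·104 = 88 and Ps = 278/3 + (1/6)·104 = 110.
Buyers' price falls by P* − Pb = 100 − 88 = 12; sellers' price rises by Ps − P* = 110 − 100 = 10.

Buyers gain $12 per unit; sellers gain $10 per unit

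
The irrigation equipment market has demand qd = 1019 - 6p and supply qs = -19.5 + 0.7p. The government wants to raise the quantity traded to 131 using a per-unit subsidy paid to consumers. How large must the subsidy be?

Required subsidy s = 67 per unit

At q = 131, invert demand for the buyer price: pb = (1019 − 131)/6 = 148; invert supply for the seller price: ps = (131 − (-19.5))/0.7 = 215.
The subsidy must fill the gap: s = ps − pb = 215 − 148 = 67.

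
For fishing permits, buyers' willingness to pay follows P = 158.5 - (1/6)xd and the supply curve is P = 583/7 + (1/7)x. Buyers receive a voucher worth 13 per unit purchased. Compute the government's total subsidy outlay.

Government cost = 3705

Pre-subsidy: 158.5 - (1/6)x = 583/7 + (1/7)x gives x* = 243 and P* = 118.
With the rebate, buyers effectively pay Pb = Ps − 13, where Ps is the price sellers receive.
On the curves, Pb = 158.5 - (1/6)x and Ps = 583/7 + (1/7)x; the wedge Ps − Pb = 13 gives 583/7 + (1/7)x − (158.5 - (1/6)x) = 13, so x' = 285.
Then Pb = 158.5 − (1/6)·285 = 111 and Ps = 583/7 + (1/7)·285 = 124.
Government outlay = subsidy × quantity = 13 × 285 = 3705.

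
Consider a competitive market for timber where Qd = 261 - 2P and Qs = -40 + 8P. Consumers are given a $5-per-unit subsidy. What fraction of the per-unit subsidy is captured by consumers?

Pre-subsidy: 261 - 2P = -40 + 8P gives P* = 30.1, Q* = 200.8.
With the rebate, buyers effectively pay Pb = Ps − 5, where Ps is the price sellers receive.
Demand in terms of Ps becomes Qd = 261 − 2(Ps − 5) = 271 - 2Ps. Setting this equal to supply: 271 - 2Ps = -40 + 8Ps, so Ps = 31.1.
Buyers pay Pb = 31.1 − 5 = 26.1; Q' = -40 + 8·31.1 = 208.8.
Buyers' price falls by P* − Pb = 30.1 − 26.1 = 4; sellers' price rises by Ps − P* = 31.1 − 30.1 = 1.
So consumers capture 4/5 = 0.8 of each unit of subsidy.

Consumer share = 0.8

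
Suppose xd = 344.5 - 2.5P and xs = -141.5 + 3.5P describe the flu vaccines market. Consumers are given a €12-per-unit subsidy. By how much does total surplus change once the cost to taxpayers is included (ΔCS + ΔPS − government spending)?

Net change in total surplus = -€105

Pre-subsidy: 344.5 - 2.5P = -141.5 + 3.5P gives P* = 81, x* = 142.
With the rebate, buyers effectively pay Pb = Ps − 12, where Ps is the price sellers receive.
Demand in terms of Ps becomes xd = 344.5 − 2.5(Ps − 12) = 374.5 - 2.5Ps. Setting this equal to supply: 374.5 - 2.5Ps = -141.5 + 3.5Ps, so Ps = 86.
Buyers pay Pb = 86 − 12 = 74; x' = -141.5 + 3.5·86 = 159.5.
ΔCS = ½(142 + 159.5)(81 − 74) = 1055.25; ΔPS = ½(142 + 159.5)(86 − 81) = 753.75.
Government spending = 12 × 159.5 = 1914.
Net change = 1055.25 + 753.75 − 1914 = -105. The loss equals the DWL triangle ½·12·17.5.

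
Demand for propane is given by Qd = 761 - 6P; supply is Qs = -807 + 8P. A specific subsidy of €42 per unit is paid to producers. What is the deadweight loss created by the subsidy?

Pre-subsidy: 761 - 6P = -807 + 8P gives P* = 112, Q* = 89.
With the subsidy, sellers receive Ps = Pb + 42 for each unit, where Pb is the price buyers pay.
Supply in terms of Pb becomes Qs = -807 + 8(Pb + 42) = -471 + 8Pb. Setting this equal to demand: 761 - 6Pb = -471 + 8Pb, so Pb = 88.
Sellers receive Ps = 88 + 42 = 130; Q' = 761 − 6·88 = 233.
The subsidy expands output by 233 − 89 = 144 past the efficient level; on those units the gap between marginal cost and willingness to pay runs from 0 up to 42.
DWL = ½ × 42 × 144 = 3024.

Deadweight loss = €3024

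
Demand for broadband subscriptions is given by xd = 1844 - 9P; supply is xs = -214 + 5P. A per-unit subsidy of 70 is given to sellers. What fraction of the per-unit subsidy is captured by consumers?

Pre-subsidy: 1844 - 9P = -214 + 5P gives P* = 147, x* = 521.
With the subsidy, sellers receive Ps = Pb + 70 for each unit, where Pb is the price buyers pay.
Supply in terms of Pb becomes xs = -214 + 5(Pb + 70) = 136 + 5Pb. Setting this equal to demand: 1844 - 9Pb = 136 + 5Pb, so Pb = 122.
Sellers receive Ps = 122 + 70 = 192; x' = 1844 − 9·122 = 746.
Buyers' price falls by P* − Pb = 147 − 122 = 25; sellers' price rises by Ps − P* = 192 − 147 = 45.
So consumers capture 25/70 = 5/14 of each unit of subsidy.

Consumer share = 5/14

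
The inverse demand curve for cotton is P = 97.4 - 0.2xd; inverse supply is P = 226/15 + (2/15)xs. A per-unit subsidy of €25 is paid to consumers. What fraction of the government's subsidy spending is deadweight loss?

Pre-subsidy: 97.4 - 0.2x = 226/15 + (2/15)x gives x* = 247 and P* = 48.
With the rebate, buyers effectively pay Pb = Ps − 25, where Ps is the price sellers receive.
On the curves, Pb = 97.4 - 0.2x and Ps = 226/15 + (2/15)x; the wedge Ps − Pb = 25 gives 226/15 + (2/15)x − (97.4 - 0.2x) = 25, so x' = 322.
Then Pb = 97.4 − 0.2·322 = 33 and Ps = 226/15 + (2/15)·322 = 58.
ΔCS = ½(247 + 322)(48 − 33) = 4267.5; ΔPS = ½(247 + 322)(58 − 48) = 2845.
Government spending = 25 × 322 = 8050.
DWL = ½ × 25 × (322 − 247) = 937.5; fraction = 937.5 / 8050 = 75/644.

DWL / government spending = 75/644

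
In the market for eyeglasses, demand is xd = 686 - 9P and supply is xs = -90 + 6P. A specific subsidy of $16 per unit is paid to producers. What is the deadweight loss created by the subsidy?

Pre-subsidy: 686 - 9P = -90 + 6P gives P* = 776/15, x* = 220.4.
With the subsidy, sellers receive Ps = Pb + 16 for each unit, where Pb is the price buyers pay.
Supply in terms of Pb becomes xs = -90 + 6(Pb + 16) = 6 + 6Pb. Setting this equal to demand: 686 - 9Pb = 6 + 6Pb, so Pb = 136/3.
Sellers receive Ps = 136/3 + 16 = 184/3; x' = 686 − 9·(136/3) = 278.
The subsidy expands output by 278 − 220.4 = 57.6 past the efficient level; on those units the gap between marginal cost and willingness to pay runs from 0 up to 16.
DWL = ½ × 16 × 57.6 = 460.8.

Deadweight loss = $460.8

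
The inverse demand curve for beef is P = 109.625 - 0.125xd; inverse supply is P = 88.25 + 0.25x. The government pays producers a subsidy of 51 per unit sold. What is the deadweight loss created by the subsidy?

Deadweight loss = 3468

Pre-subsidy: 109.625 - 0.125x = 88.25 + 0.25x gives x* = 57 and P* = 102.5.
With the subsidy, sellers receive Ps = Pb + 51 for each unit, where Pb is the price buyers pay.
On the curves, Pb = 109.625 - 0.125x and Ps = 88.25 + 0.25x; the wedge Ps − Pb = 51 gives 88.25 + 0.25x − (109.625 - 0.125x) = 51, so x' = 193.
Then Pb = 109.625 − 0.125·193 = 85.5 and Ps = 88.25 + 0.25·193 = 136.5.
The subsidy expands output by 193 − 57 = 136 past the efficient level; on those units the gap between marginal cost and willingness to pay runs from 0 up to 51.
DWL = ½ × 51 × 136 = 3468.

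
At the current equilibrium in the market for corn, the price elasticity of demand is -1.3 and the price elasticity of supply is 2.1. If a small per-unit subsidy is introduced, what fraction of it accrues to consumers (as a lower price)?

For a small subsidy around the equilibrium, the benefit split depends on the relative slopes, which at a point are proportional to the elasticities.
Buyer share = εs/(εs + |εd|) = 2.1/(2.1 + 1.3) = 21/34; seller share = |εd|/(εs + |εd|) = 13/34.

Consumer share = 21/34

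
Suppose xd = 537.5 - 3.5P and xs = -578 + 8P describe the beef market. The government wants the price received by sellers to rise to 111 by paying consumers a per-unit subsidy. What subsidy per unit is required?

At a seller price of 111, quantity supplied is -578 + 8·111 = 310.
Buyers absorb 310 only when they pay Pb with 537.5 − 3.5·Pb = 310, i.e. Pb = 65.
s = Ps − Pb = 111 − 65 = 46.

Required subsidy s = 46 per unit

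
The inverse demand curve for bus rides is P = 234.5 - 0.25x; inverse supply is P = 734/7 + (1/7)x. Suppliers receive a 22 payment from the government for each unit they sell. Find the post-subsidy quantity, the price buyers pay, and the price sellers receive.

Pre-subsidy: 234.5 - 0.25x = 734/7 + (1/7)x gives x* = 330 and P* = 152.
With the subsidy, sellers receive Ps = Pb + 22 for each unit, where Pb is the price buyers pay.
On the curves, Pb = 234.5 - 0.25x and Ps = 734/7 + (1/7)x; the wedge Ps − Pb = 22 gives 734/7 + (1/7)x − (234.5 - 0.25x) = 22, so x' = 386.
Then Pb = 234.5 − 0.25·386 = 138 and Ps = 734/7 + (1/7)·386 = 160.

x' = 386; buyers pay 138; sellers receive 160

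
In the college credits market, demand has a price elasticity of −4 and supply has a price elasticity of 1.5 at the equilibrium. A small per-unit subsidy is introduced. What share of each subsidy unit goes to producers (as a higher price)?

Producer share = 8/11

For a small subsidy around the equilibrium, the benefit split depends on the relative slopes, which at a point are proportional to the elasticities.
Buyer share = εs/(εs + |εd|) = 1.5/(1.5 + 4) = 3/11; seller share = |εd|/(εs + |εd|) = 8/11.
So producers capture 8/11 of the subsidy.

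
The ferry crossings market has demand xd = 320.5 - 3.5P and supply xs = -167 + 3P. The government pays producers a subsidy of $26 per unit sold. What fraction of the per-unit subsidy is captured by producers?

Pre-subsidy: 320.5 - 3.5P = -167 + 3P gives P* = 75, x* = 58.
With the subsidy, sellers receive Ps = Pb + 26 for each unit, where Pb is the price buyers pay.
Supply in terms of Pb becomes xs = -167 + 3(Pb + 26) = -89 + 3Pb. Setting this equal to demand: 320.5 - 3.5Pb = -89 + 3Pb, so Pb = 63.
Sellers receive Ps = 63 + 26 = 89; x' = 320.5 − 3.5·63 = 100.
Buyers' price falls by P* − Pb = 75 − 63 = 12; sellers' price rises by Ps − P* = 89 − 75 = 14.
So producers capture 14/26 = 7/13 of each unit of subsidy.

Producer share = 7/13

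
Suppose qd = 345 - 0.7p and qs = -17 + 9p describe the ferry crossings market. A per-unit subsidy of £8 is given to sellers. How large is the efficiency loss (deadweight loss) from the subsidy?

Deadweight loss = 2016/97

Pre-subsidy: 345 - 0.7p = -17 + 9p gives p* = 3620/97, q* = 30931/97.
With the subsidy, sellers receive ps = pb + 8 for each unit, where pb is the price buyers pay.
Supply in terms of pb becomes qs = -17 + 9(pb + 8) = 55 + 9pb. Setting this equal to demand: 345 - 0.7pb = 55 + 9pb, so pb = 2900/97.
Sellers receive ps = 2900/97 + 8 = 3676/97; q' = 345 − 0.7·(2900/97) = 31435/97.
The subsidy expands output by 31435/97 − 30931/97 = 504/97 past the efficient level; on those units the gap between marginal cost and willingness to pay runs from 0 up to 8.
DWL = ½ × 8 × 504/97 = 2016/97.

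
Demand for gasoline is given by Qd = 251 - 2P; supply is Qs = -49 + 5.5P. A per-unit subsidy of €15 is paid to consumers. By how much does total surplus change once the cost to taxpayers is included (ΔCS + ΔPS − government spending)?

Pre-subsidy: 251 - 2P = -49 + 5.5P gives P* = 40, Q* = 171.
With the rebate, buyers effectively pay Pb = Ps − 15, where Ps is the price sellers receive.
Demand in terms of Ps becomes Qd = 251 − 2(Ps − 15) = 281 - 2Ps. Setting this equal to supply: 281 - 2Ps = -49 + 5.5Ps, so Ps = 44.
Buyers pay Pb = 44 − 15 = 29; Q' = -49 + 5.5·44 = 193.
ΔCS = ½(171 + 193)(40 − 29) = 2002; ΔPS = ½(171 + 193)(44 − 40) = 728.
Government spending = 15 × 193 = 2895.
Net change = 2002 + 728 − 2895 = -165. The loss equals the DWL triangle ½·15·22.

Net change in total surplus = -€165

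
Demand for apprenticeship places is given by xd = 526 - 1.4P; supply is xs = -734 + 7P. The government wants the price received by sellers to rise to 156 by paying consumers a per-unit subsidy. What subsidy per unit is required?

At a seller price of 156, quantity supplied is -734 + 7·156 = 358.
Buyers absorb 358 only when they pay Pb with 526 − 1.4·Pb = 358, i.e. Pb = 120.
s = Ps − Pb = 156 − 120 = 36.

Required subsidy s = 36 per unit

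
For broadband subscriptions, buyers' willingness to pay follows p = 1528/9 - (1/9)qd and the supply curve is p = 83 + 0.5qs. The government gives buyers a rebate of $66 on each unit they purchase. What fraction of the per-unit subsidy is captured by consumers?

Pre-subsidy: 1528/9 - (1/9)q = 83 + 0.5q gives q* = 142 and p* = 154.
With the rebate, buyers effectively pay pb = ps − 66, where ps is the price sellers receive.
On the curves, pb = 1528/9 - (1/9)q and ps = 83 + 0.5q; the wedge ps − pb = 66 gives 83 + 0.5q − (1528/9 - (1/9)q) = 66, so q' = 250.
Then pb = 1528/9 − (1/9)·250 = 142 and ps = 83 + 0.5·250 = 208.
Buyers' price falls by p* − pb = 154 − 142 = 12; sellers' price rises by ps − p* = 208 − 154 = 54.
So consumers capture 12/66 = 2/11 of each unit of subsidy.

Consumer share = 2/11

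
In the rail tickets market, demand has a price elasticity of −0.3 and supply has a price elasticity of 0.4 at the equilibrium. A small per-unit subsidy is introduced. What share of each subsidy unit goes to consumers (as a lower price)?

For a small subsidy around the equilibrium, the benefit split depends on the relative slopes, which at a point are proportional to the elasticities.
Buyer share = εs/(εs + |εd|) = 0.4/(0.4 + 0.3) = 4/7; seller share = |εd|/(εs + |εd|) = 3/7.

Consumer share = 4/7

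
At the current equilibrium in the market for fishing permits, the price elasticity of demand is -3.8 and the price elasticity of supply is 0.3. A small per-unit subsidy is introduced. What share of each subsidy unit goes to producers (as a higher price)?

For a small subsidy around the equilibrium, the benefit split depends on the relative slopes, which at a point are proportional to the elasticities.
Buyer share = εs/(εs + |εd|) = 0.3/(0.3 + 3.8) = 3/41; seller share = |εd|/(εs + |εd|) = 38/41.
So producers capture 38/41 of the subsidy.

Producer share = 38/41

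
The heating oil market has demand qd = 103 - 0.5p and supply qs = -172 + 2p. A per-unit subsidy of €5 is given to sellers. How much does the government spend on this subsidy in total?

Pre-subsidy: 103 - 0.5p = -172 + 2p gives p* = 110, q* = 48.
With the subsidy, sellers receive ps = pb + 5 for each unit, where pb is the price buyers pay.
Supply in terms of pb becomes qs = -172 + 2(pb + 5) = -162 + 2pb. Setting this equal to demand: 103 - 0.5pb = -162 + 2pb, so pb = 106.
Sellers receive ps = 106 + 5 = 111; q' = 103 − 0.5·106 = 50.
Government outlay = subsidy × quantity = 5 × 50 = 250.

Government cost = €250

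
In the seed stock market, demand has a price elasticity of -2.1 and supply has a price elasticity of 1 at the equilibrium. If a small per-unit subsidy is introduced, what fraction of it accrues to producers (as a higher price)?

Producer share = 21/31

For a small subsidy around the equilibrium, the benefit split depends on the relative slopes, which at a point are proportional to the elasticities.
Buyer share = εs/(εs + |εd|) = 1/(1 + 2.1) = 10/31; seller share = |εd|/(εs + |εd|) = 21/31.
So producers capture 21/31 of the subsidy.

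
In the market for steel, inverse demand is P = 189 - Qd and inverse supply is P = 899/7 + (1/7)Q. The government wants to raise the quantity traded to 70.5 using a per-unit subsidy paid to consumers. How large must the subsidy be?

Required subsidy s = 20 per unit

At Q = 70.5, from the demand curve buyers pay Pb = 189 − 1·70.5 = 118.5; from the supply curve sellers need Ps = 899/7 + (1/7)·70.5 = 138.5.
The subsidy must fill the gap: s = Ps − Pb = 138.5 − 118.5 = 20.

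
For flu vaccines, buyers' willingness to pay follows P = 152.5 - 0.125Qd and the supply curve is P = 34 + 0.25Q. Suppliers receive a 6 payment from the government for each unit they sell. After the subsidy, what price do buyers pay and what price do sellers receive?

Pre-subsidy: 152.5 - 0.125Q = 34 + 0.25Q gives Q* = 316 and P* = 113.
With the subsidy, sellers receive Ps = Pb + 6 for each unit, where Pb is the price buyers pay.
On the curves, Pb = 152.5 - 0.125Q and Ps = 34 + 0.25Q; the wedge Ps − Pb = 6 gives 34 + 0.25Q − (152.5 - 0.125Q) = 6, so Q' = 332.
Then Pb = 152.5 − 0.125·332 = 111 and Ps = 34 + 0.25·332 = 117.

Buyers pay 111; sellers receive 117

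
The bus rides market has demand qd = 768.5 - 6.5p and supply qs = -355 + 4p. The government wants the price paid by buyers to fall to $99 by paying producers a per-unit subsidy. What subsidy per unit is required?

Required subsidy s = $21 per unit

At a buyer price of 99, quantity demanded is 768.5 − 6.5·99 = 125.
Sellers supply 125 only when they receive ps with -355 + 4·ps = 125, i.e. ps = 120.
s = ps − pb = 120 − 99 = 21.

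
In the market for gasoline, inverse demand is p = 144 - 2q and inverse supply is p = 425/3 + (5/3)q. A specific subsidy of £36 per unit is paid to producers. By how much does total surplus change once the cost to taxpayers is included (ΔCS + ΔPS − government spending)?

Net change in total surplus = -1944/11

Pre-subsidy: 144 - 2q = 425/3 + (5/3)q gives q* = 7/11 and p* = 1570/11.
With the subsidy, sellers receive ps = pb + 36 for each unit, where pb is the price buyers pay.
On the curves, pb = 144 - 2q and ps = 425/3 + (5/3)q; the wedge ps − pb = 36 gives 425/3 + (5/3)q − (144 - 2q) = 36, so q' = 115/11.
Then pb = 144 − 2·(115/11) = 1354/11 and ps = 425/3 + (5/3)·(115/11) = 1750/11.
ΔCS = ½(7/11 + 115/11)(1570/11 − 1354/11) = 13176/121; ΔPS = ½(7/11 + 115/11)(1750/11 − 1570/11) = 10980/121.
Government spending = 36 × 115/11 = 4140/11.
Net change = 13176/121 + 10980/121 − 4140/11 = -1944/11. The loss equals the DWL triangle ½·36·108/11.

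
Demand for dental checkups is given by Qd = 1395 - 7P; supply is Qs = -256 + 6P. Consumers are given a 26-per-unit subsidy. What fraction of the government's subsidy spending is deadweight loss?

Pre-subsidy: 1395 - 7P = -256 + 6P gives P* = 127, Q* = 506.
With the rebate, buyers effectively pay Pb = Ps − 26, where Ps is the price sellers receive.
Demand in terms of Ps becomes Qd = 1395 − 7(Ps − 26) = 1577 - 7Ps. Setting this equal to supply: 1577 - 7Ps = -256 + 6Ps, so Ps = 141.
Buyers pay Pb = 141 − 26 = 115; Q' = -256 + 6·141 = 590.
ΔCS = ½(506 + 590)(127 − 115) = 6576; ΔPS = ½(506 + 590)(141 − 127) = 7672.
Government spending = 26 × 590 = 15340.
DWL = ½ × 26 × (590 − 506) = 1092; fraction = 1092 / 15340 = 21/295.

DWL / government spending = 21/295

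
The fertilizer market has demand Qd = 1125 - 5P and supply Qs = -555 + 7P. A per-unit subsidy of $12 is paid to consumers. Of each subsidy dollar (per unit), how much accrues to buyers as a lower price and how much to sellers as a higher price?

Buyers gain $7 per unit; sellers gain $5 per unit

Pre-subsidy: 1125 - 5P = -555 + 7P gives P* = 140, Q* = 425.
With the rebate, buyers effectively pay Pb = Ps − 12, where Ps is the price sellers receive.
Demand in terms of Ps becomes Qd = 1125 − 5(Ps − 12) = 1185 - 5Ps. Setting this equal to supply: 1185 - 5Ps = -555 + 7Ps, so Ps = 145.
Buyers pay Pb = 145 − 12 = 133; Q' = -555 + 7·145 = 460.
Buyers' price falls by P* − Pb = 140 − 133 = 7; sellers' price rises by Ps − P* = 145 − 140 = 5.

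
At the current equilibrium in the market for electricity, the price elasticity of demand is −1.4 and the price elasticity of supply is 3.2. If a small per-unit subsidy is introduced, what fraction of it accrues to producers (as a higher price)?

Producer share = 7/23

For a small subsidy around the equilibrium, the benefit split depends on the relative slopes, which at a point are proportional to the elasticities.
Buyer share = εs/(εs + |εd|) = 3.2/(3.2 + 1.4) = 16/23; seller share = |εd|/(εs + |εd|) = 7/23.
So producers capture 7/23 of the subsidy.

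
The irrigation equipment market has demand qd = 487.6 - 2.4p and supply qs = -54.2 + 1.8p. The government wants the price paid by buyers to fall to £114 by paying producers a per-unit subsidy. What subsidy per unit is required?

At a buyer price of 114, quantity demanded is 487.6 − 2.4·114 = 214.
Sellers supply 214 only when they receive ps with -54.2 + 1.8·ps = 214, i.e. ps = 149.
s = ps − pb = 149 − 114 = 35.

Required subsidy s = £35 per unit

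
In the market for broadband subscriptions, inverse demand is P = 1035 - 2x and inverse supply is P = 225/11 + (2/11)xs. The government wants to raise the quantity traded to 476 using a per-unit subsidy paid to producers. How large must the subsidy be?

Required subsidy s = 24 per unit

At x = 476, from the demand curve buyers pay Pb = 1035 − 2·476 = 83; from the supply curve sellers need Ps = 225/11 + (2/11)·476 = 107.
The subsidy must fill the gap: s = Ps − Pb = 107 − 83 = 24.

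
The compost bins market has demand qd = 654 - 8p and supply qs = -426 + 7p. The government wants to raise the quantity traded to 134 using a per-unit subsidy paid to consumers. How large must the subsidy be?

At q = 134, invert demand for the buyer price: pb = (654 − 134)/8 = 65; invert supply for the seller price: ps = (134 − (-426))/7 = 80.
The subsidy must fill the gap: s = ps − pb = 80 − 65 = 15.

Required subsidy s = 15 per unit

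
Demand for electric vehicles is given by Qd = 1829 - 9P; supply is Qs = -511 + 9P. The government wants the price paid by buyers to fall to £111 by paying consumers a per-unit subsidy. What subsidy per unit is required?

At a buyer price of 111, quantity demanded is 1829 − 9·111 = 830.
Sellers supply 830 only when they receive Ps with -511 + 9·Ps = 830, i.e. Ps = 149.
s = Ps − Pb = 149 − 111 = 38.

Required subsidy s = £38 per unit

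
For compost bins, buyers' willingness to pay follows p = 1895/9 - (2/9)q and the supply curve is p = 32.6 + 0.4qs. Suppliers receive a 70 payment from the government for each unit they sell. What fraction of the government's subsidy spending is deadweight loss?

Pre-subsidy: 1895/9 - (2/9)q = 32.6 + 0.4q gives q* = 286 and p* = 147.
With the subsidy, sellers receive ps = pb + 70 for each unit, where pb is the price buyers pay.
On the curves, pb = 1895/9 - (2/9)q and ps = 32.6 + 0.4q; the wedge ps − pb = 70 gives 32.6 + 0.4q − (1895/9 - (2/9)q) = 70, so q' = 398.5.
Then pb = 1895/9 − (2/9)·398.5 = 122 and ps = 32.6 + 0.4·398.5 = 192.
ΔCS = ½(286 + 398.5)(147 − 122) = 8556.25; ΔPS = ½(286 + 398.5)(192 − 147) = 15401.25.
Government spending = 70 × 398.5 = 27895.
DWL = ½ × 70 × (398.5 − 286) = 3937.5; fraction = 3937.5 / 27895 = 225/1594.

DWL / government spending = 225/1594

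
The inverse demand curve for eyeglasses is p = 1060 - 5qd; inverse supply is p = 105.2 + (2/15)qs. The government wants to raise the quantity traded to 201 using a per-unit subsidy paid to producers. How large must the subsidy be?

At q = 201, from the demand curve buyers pay pb = 1060 − 5·201 = 55; from the supply curve sellers need ps = 105.2 + (2/15)·201 = 132.
The subsidy must fill the gap: s = ps − pb = 132 − 55 = 77.

Required subsidy s = 77 per unit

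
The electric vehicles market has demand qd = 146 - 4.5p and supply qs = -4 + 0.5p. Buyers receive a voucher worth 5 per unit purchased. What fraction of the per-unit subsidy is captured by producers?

Pre-subsidy: 146 - 4.5p = -4 + 0.5p gives p* = 30, q* = 11.
With the rebate, buyers effectively pay pb = ps − 5, where ps is the price sellers receive.
Demand in terms of ps becomes qd = 146 − 4.5(ps − 5) = 168.5 - 4.5ps. Setting this equal to supply: 168.5 - 4.5ps = -4 + 0.5ps, so ps = 34.5.
Buyers pay pb = 34.5 − 5 = 29.5; q' = -4 + 0.5·34.5 = 13.25.
Buyers' price falls by p* − pb = 30 − 29.5 = 0.5; sellers' price rises by ps − p* = 34.5 − 30 = 4.5.
So producers capture 4.5/5 = 0.9 of each unit of subsidy.

Producer share = 0.9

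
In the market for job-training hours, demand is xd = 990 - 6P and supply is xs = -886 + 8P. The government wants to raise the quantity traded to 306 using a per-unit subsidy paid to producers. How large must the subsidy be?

Required subsidy s = 35 per unit

At x = 306, invert demand for the buyer price: Pb = (990 − 306)/6 = 114; invert supply for the seller price: Ps = (306 − (-886))/8 = 149.
The subsidy must fill the gap: s = Ps − Pb = 149 − 114 = 35.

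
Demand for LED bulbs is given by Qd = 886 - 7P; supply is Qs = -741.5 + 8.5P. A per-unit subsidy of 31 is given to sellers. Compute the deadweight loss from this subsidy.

Pre-subsidy: 886 - 7P = -741.5 + 8.5P gives P* = 105, Q* = 151.
With the subsidy, sellers receive Ps = Pb + 31 for each unit, where Pb is the price buyers pay.
Supply in terms of Pb becomes Qs = -741.5 + 8.5(Pb + 31) = -478 + 8.5Pb. Setting this equal to demand: 886 - 7Pb = -478 + 8.5Pb, so Pb = 88.
Sellers receive Ps = 88 + 31 = 119; Q' = 886 − 7·88 = 270.
The subsidy expands output by 270 − 151 = 119 past the efficient level; on those units the gap between marginal cost and willingness to pay runs from 0 up to 31.
DWL = ½ × 31 × 119 = 1844.5.

Deadweight loss = 1844.5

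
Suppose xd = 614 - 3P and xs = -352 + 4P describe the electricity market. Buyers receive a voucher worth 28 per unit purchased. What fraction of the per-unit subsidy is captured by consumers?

Consumer share = 4/7

Pre-subsidy: 614 - 3P = -352 + 4P gives P* = 138, x* = 200.
With the rebate, buyers effectively pay Pb = Ps − 28, where Ps is the price sellers receive.
Demand in terms of Ps becomes xd = 614 − 3(Ps − 28) = 698 - 3Ps. Setting this equal to supply: 698 - 3Ps = -352 + 4Ps, so Ps = 150.
Buyers pay Pb = 150 − 28 = 122; x' = -352 + 4·150 = 248.
Buyers' price falls by P* − Pb = 138 − 122 = 16; sellers' price rises by Ps − P* = 150 − 138 = 12.
So consumers capture 16/28 = 4/7 of each unit of subsidy.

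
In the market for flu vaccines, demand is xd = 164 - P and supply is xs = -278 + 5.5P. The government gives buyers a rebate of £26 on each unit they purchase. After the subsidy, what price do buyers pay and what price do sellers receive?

Pre-subsidy: 164 - P = -278 + 5.5P gives P* = 68, x* = 96.
With the rebate, buyers effectively pay Pb = Ps − 26, where Ps is the price sellers receive.
Demand in terms of Ps becomes xd = 164 − 1(Ps − 26) = 190 - Ps. Setting this equal to supply: 190 - Ps = -278 + 5.5Ps, so Ps = 72.
Buyers pay Pb = 72 − 26 = 46; x' = -278 + 5.5·72 = 118.

Buyers pay £46; sellers receive £72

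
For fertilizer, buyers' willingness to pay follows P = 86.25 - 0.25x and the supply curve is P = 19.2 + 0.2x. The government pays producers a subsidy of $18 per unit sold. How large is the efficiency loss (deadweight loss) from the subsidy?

Pre-subsidy: 86.25 - 0.25x = 19.2 + 0.2x gives x* = 149 and P* = 49.
With the subsidy, sellers receive Ps = Pb + 18 for each unit, where Pb is the price buyers pay.
On the curves, Pb = 86.25 - 0.25x and Ps = 19.2 + 0.2x; the wedge Ps − Pb = 18 gives 19.2 + 0.2x − (86.25 - 0.25x) = 18, so x' = 189.
Then Pb = 86.25 − 0.25·189 = 39 and Ps = 19.2 + 0.2·189 = 57.
The subsidy expands output by 189 − 149 = 40 past the efficient level; on those units the gap between marginal cost and willingness to pay runs from 0 up to 18.
DWL = ½ × 18 × 40 = 360.

Deadweight loss = $360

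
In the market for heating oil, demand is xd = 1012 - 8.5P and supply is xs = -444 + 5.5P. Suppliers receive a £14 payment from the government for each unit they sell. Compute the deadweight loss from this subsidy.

Pre-subsidy: 1012 - 8.5P = -444 + 5.5P gives P* = 104, x* = 128.
With the subsidy, sellers receive Ps = Pb + 14 for each unit, where Pb is the price buyers pay.
Supply in terms of Pb becomes xs = -444 + 5.5(Pb + 14) = -367 + 5.5Pb. Setting this equal to demand: 1012 - 8.5Pb = -367 + 5.5Pb, so Pb = 98.5.
Sellers receive Ps = 98.5 + 14 = 112.5; x' = 1012 − 8.5·98.5 = 174.75.
The subsidy expands output by 174.75 − 128 = 46.75 past the efficient level; on those units the gap between marginal cost and willingness to pay runs from 0 up to 14.
DWL = ½ × 14 × 46.75 = 327.25.

Deadweight loss = £327.25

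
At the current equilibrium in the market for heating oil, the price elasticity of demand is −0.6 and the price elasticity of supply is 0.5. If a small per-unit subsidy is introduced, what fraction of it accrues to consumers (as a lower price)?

Consumer share = 5/11

For a small subsidy around the equilibrium, the benefit split depends on the relative slopes, which at a point are proportional to the elasticities.
Buyer share = εs/(εs + |εd|) = 0.5/(0.5 + 0.6) = 5/11; seller share = |εd|/(εs + |εd|) = 6/11.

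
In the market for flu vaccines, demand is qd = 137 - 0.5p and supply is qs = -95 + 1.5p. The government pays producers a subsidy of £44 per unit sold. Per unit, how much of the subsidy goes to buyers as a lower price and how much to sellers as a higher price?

Pre-subsidy: 137 - 0.5p = -95 + 1.5p gives p* = 116, q* = 79.
With the subsidy, sellers receive ps = pb + 44 for each unit, where pb is the price buyers pay.
Supply in terms of pb becomes qs = -95 + 1.5(pb + 44) = -29 + 1.5pb. Setting this equal to demand: 137 - 0.5pb = -29 + 1.5pb, so pb = 83.
Sellers receive ps = 83 + 44 = 127; q' = 137 − 0.5·83 = 95.5.
Buyers' price falls by p* − pb = 116 − 83 = 33; sellers' price rises by ps − p* = 127 − 116 = 11.

Buyers gain £33 per unit; sellers gain £11 per unit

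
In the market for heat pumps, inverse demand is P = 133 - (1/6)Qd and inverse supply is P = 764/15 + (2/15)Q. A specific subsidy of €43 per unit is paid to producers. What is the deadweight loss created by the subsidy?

Pre-subsidy: 133 - (1/6)Q = 764/15 + (2/15)Q gives Q* = 2462/9 and P* = 2360/27.
With the subsidy, sellers receive Ps = Pb + 43 for each unit, where Pb is the price buyers pay.
On the curves, Pb = 133 - (1/6)Q and Ps = 764/15 + (2/15)Q; the wedge Ps − Pb = 43 gives 764/15 + (2/15)Q − (133 - (1/6)Q) = 43, so Q' = 3752/9.
Then Pb = 133 − (1/6)·(3752/9) = 1715/27 and Ps = 764/15 + (2/15)·(3752/9) = 2876/27.
The subsidy expands output by 3752/9 − 2462/9 = 430/3 past the efficient level; on those units the gap between marginal cost and willingness to pay runs from 0 up to 43.
DWL = ½ × 43 × 430/3 = 9245/3.

Deadweight loss = 9245/3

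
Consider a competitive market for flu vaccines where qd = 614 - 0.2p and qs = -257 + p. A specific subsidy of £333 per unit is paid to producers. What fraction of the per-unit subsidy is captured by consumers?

Consumer share = 5/6

Pre-subsidy: 614 - 0.2p = -257 + p gives p* = 4355/6, q* = 2813/6.
With the subsidy, sellers receive ps = pb + 333 for each unit, where pb is the price buyers pay.
Supply in terms of pb becomes qs = -257 + 1(pb + 333) = 76 + pb. Setting this equal to demand: 614 - 0.2pb = 76 + pb, so pb = 1345/3.
Sellers receive ps = 1345/3 + 333 = 2344/3; q' = 614 − 0.2·(1345/3) = 1573/3.
Buyers' price falls by p* − pb = 4355/6 − 1345/3 = 277.5; sellers' price rises by ps − p* = 2344/3 − 4355/6 = 55.5.
So consumers capture 277.5/333 = 5/6 of each unit of subsidy.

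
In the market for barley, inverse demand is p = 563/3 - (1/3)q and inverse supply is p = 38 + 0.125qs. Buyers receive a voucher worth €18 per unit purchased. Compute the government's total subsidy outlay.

Government cost = 72432/11

Pre-subsidy: 563/3 - (1/3)q = 38 + 0.125q gives q* = 3592/11 and p* = 867/11.
With the rebate, buyers effectively pay pb = ps − 18, where ps is the price sellers receive.
On the curves, pb = 563/3 - (1/3)q and ps = 38 + 0.125q; the wedge ps − pb = 18 gives 38 + 0.125q − (563/3 - (1/3)q) = 18, so q' = 4024/11.
Then pb = 563/3 − (1/3)·(4024/11) = 723/11 and ps = 38 + 0.125·(4024/11) = 921/11.
Government outlay = subsidy × quantity = 18 × 4024/11 = 72432/11.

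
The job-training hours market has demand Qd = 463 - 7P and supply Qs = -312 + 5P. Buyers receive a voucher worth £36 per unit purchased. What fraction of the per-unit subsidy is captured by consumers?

Pre-subsidy: 463 - 7P = -312 + 5P gives P* = 775/12, Q* = 131/12.
With the rebate, buyers effectively pay Pb = Ps − 36, where Ps is the price sellers receive.
Demand in terms of Ps becomes Qd = 463 − 7(Ps − 36) = 715 - 7Ps. Setting this equal to supply: 715 - 7Ps = -312 + 5Ps, so Ps = 1027/12.
Buyers pay Pb = 1027/12 − 36 = 595/12; Q' = -312 + 5·(1027/12) = 1391/12.
Buyers' price falls by P* − Pb = 775/12 − 595/12 = 15; sellers' price rises by Ps − P* = 1027/12 − 775/12 = 21.
So consumers capture 15/36 = 5/12 of each unit of subsidy.

Consumer share = 5/12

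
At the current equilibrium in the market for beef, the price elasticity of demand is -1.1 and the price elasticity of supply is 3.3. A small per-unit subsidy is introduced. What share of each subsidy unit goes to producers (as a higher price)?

For a small subsidy around the equilibrium, the benefit split depends on the relative slopes, which at a point are proportional to the elasticities.
Buyer share = εs/(εs + |εd|) = 3.3/(3.3 + 1.1) = 0.75; seller share = |εd|/(εs + |εd|) = 0.25.
So producers capture 0.25 of the subsidy.

Producer share = 0.25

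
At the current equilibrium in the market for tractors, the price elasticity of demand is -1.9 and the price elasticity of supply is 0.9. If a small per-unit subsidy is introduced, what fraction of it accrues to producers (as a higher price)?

Producer share = 19/28

For a small subsidy around the equilibrium, the benefit split depends on the relative slopes, which at a point are proportional to the elasticities.
Buyer share = εs/(εs + |εd|) = 0.9/(0.9 + 1.9) = 9/28; seller share = |εd|/(εs + |εd|) = 19/28.
So producers capture 19/28 of the subsidy.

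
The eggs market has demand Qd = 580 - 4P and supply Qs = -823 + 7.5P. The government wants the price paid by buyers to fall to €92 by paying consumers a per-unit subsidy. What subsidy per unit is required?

Required subsidy s = €46 per unit

At a buyer price of 92, quantity demanded is 580 − 4·92 = 212.
Sellers supply 212 only when they receive Ps with -823 + 7.5·Ps = 212, i.e. Ps = 138.
s = Ps − Pb = 138 − 92 = 46.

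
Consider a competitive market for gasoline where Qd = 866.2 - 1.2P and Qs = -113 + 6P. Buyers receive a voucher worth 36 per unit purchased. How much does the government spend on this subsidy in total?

Pre-subsidy: 866.2 - 1.2P = -113 + 6P gives P* = 136, Q* = 703.
With the rebate, buyers effectively pay Pb = Ps − 36, where Ps is the price sellers receive.
Demand in terms of Ps becomes Qd = 866.2 − 1.2(Ps − 36) = 909.4 - 1.2Ps. Setting this equal to supply: 909.4 - 1.2Ps = -113 + 6Ps, so Ps = 142.
Buyers pay Pb = 142 − 36 = 106; Q' = -113 + 6·142 = 739.
Government outlay = subsidy × quantity = 36 × 739 = 26604.

Government cost = 26604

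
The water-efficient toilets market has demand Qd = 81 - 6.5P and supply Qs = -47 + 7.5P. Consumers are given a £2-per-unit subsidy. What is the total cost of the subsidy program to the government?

Government cost = 799/14

Pre-subsidy: 81 - 6.5P = -47 + 7.5P gives P* = 64/7, Q* = 151/7.
With the rebate, buyers effectively pay Pb = Ps − 2, where Ps is the price sellers receive.
Demand in terms of Ps becomes Qd = 81 − 6.5(Ps − 2) = 94 - 6.5Ps. Setting this equal to supply: 94 - 6.5Ps = -47 + 7.5Ps, so Ps = 141/14.
Buyers pay Pb = 141/14 − 2 = 113/14; Q' = -47 + 7.5·(141/14) = 799/28.
Government outlay = subsidy × quantity = 2 × 799/28 = 799/14.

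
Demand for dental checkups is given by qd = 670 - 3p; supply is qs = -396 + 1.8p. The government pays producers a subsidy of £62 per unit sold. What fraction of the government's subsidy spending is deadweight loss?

Pre-subsidy: 670 - 3p = -396 + 1.8p gives p* = 2665/12, q* = 3.75.
With the subsidy, sellers receive ps = pb + 62 for each unit, where pb is the price buyers pay.
Supply in terms of pb becomes qs = -396 + 1.8(pb + 62) = -284.4 + 1.8pb. Setting this equal to demand: 670 - 3pb = -284.4 + 1.8pb, so pb = 1193/6.
Sellers receive ps = 1193/6 + 62 = 1565/6; q' = 670 − 3·(1193/6) = 73.5.
ΔCS = ½(3.75 + 73.5)(2665/12 − 1193/6) = 898.03125; ΔPS = ½(3.75 + 73.5)(1565/6 − 2665/12) = 1496.71875.
Government spending = 62 × 73.5 = 4557.
DWL = ½ × 62 × (73.5 − 3.75) = 2162.25; fraction = 2162.25 / 4557 = 93/196.

DWL / government spending = 93/196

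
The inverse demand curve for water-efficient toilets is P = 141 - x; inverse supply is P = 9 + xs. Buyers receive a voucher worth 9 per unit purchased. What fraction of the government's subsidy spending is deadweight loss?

DWL / government spending = 3/94

Pre-subsidy: 141 - x = 9 + x gives x* = 66 and P* = 75.
With the rebate, buyers effectively pay Pb = Ps − 9, where Ps is the price sellers receive.
On the curves, Pb = 141 - x and Ps = 9 + x; the wedge Ps − Pb = 9 gives 9 + x − (141 - x) = 9, so x' = 70.5.
Then Pb = 141 − 1·70.5 = 70.5 and Ps = 9 + 1·70.5 = 79.5.
ΔCS = ½(66 + 70.5)(75 − 70.5) = 307.125; ΔPS = ½(66 + 70.5)(79.5 − 75) = 307.125.
Government spending = 9 × 70.5 = 634.5.
DWL = ½ × 9 × (70.5 − 66) = 20.25; fraction = 20.25 / 634.5 = 3/94.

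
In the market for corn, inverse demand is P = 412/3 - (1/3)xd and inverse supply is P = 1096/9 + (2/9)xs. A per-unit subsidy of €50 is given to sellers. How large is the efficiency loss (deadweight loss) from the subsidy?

Pre-subsidy: 412/3 - (1/3)x = 1096/9 + (2/9)x gives x* = 28 and P* = 128.
With the subsidy, sellers receive Ps = Pb + 50 for each unit, where Pb is the price buyers pay.
On the curves, Pb = 412/3 - (1/3)x and Ps = 1096/9 + (2/9)x; the wedge Ps − Pb = 50 gives 1096/9 + (2/9)x − (412/3 - (1/3)x) = 50, so x' = 118.
Then Pb = 412/3 − (1/3)·118 = 98 and Ps = 1096/9 + (2/9)·118 = 148.
The subsidy expands output by 118 − 28 = 90 past the efficient level; on those units the gap between marginal cost and willingness to pay runs from 0 up to 50.
DWL = ½ × 50 × 90 = 2250.

Deadweight loss = €2250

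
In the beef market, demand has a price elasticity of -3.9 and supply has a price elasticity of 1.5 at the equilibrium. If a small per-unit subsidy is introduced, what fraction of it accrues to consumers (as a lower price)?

Consumer share = 5/18

For a small subsidy around the equilibrium, the benefit split depends on the relative slopes, which at a point are proportional to the elasticities.
Buyer share = εs/(εs + |εd|) = 1.5/(1.5 + 3.9) = 5/18; seller share = |εd|/(εs + |εd|) = 13/18.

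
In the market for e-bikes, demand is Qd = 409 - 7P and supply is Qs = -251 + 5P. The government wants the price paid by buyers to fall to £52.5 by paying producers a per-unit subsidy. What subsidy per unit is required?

At a buyer price of 52.5, quantity demanded is 409 − 7·52.5 = 41.5.
Sellers supply 41.5 only when they receive Ps with -251 + 5·Ps = 41.5, i.e. Ps = 58.5.
s = Ps − Pb = 58.5 − 52.5 = 6.

Required subsidy s = £6 per unit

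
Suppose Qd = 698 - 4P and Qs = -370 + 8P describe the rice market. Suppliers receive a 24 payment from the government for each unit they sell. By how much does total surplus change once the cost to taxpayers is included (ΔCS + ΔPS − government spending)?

Net change in total surplus = -768

Pre-subsidy: 698 - 4P = -370 + 8P gives P* = 89, Q* = 342.
With the subsidy, sellers receive Ps = Pb + 24 for each unit, where Pb is the price buyers pay.
Supply in terms of Pb becomes Qs = -370 + 8(Pb + 24) = -178 + 8Pb. Setting this equal to demand: 698 - 4Pb = -178 + 8Pb, so Pb = 73.
Sellers receive Ps = 73 + 24 = 97; Q' = 698 − 4·73 = 406.
ΔCS = ½(342 + 406)(89 − 73) = 5984; ΔPS = ½(342 + 406)(97 − 89) = 2992.
Government spending = 24 × 406 = 9744.
Net change = 5984 + 2992 − 9744 = -768. The loss equals the DWL triangle ½·24·64.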